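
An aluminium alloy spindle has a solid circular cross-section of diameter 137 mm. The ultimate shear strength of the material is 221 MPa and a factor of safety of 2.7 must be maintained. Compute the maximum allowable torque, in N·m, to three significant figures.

τ_allow = 221/2.7 = 81.85 MPa.
For a solid shaft T_allow = τ_allow·πd³/16; πd³/16 = π×137³/16 = 504900 mm³.
T_allow = 81.85×504900 = 4.133×10^7 N·mm = 41330 N·m.

T_allow = 41300 N·m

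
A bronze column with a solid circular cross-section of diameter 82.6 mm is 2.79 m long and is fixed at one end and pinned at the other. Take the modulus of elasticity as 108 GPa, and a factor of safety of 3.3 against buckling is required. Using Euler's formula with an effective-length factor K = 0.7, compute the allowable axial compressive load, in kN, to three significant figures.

I = πd⁴/64 = π×82.6⁴/64 = 2.285×10^6 mm⁴.
Effective length L_e = KL = 0.7×2.79 m = 1953 mm.
Euler critical load P_cr = π²EI/L_e² = π²×108000×2.285×10^6/1953² = 638600 N.
P_allow = P_cr/n = 638600/3.3 = 193500 N.

P_allow = 194 kN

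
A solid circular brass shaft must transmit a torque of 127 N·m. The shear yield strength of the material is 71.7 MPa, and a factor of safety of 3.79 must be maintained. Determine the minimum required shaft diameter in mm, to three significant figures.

d = 32.5 mm

Allowable shear stress τ_allow = 71.7/3.79 = 18.92 MPa.
For a solid shaft τ = 16T/(πd³), so d³ = 16T/(π τ_allow) = 16×127000/(π×18.92) = 34190 mm³.
d = (34190)^(1/3) = 32.46 mm.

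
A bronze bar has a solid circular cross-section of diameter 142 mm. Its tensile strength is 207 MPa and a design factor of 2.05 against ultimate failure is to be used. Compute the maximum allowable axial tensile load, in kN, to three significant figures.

F_allow = 1600 kN

σ_allow = 207/2.05 = 101.0 MPa.
A = πd²/4 = π×142²/4 = 15840 mm².
F_allow = σ_allow × A = 101.0×15840 = 1.599×10^6 N.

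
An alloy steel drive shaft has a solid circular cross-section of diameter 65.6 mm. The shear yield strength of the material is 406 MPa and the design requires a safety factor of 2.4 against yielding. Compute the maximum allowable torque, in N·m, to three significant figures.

T_allow = 9380 N·m

τ_allow = 406/2.4 = 169.2 MPa.
For a solid shaft T_allow = τ_allow·πd³/16; πd³/16 = π×65.6³/16 = 55430 mm³.
T_allow = 169.2×55430 = 9.377×10^6 N·mm = 9377 N·m.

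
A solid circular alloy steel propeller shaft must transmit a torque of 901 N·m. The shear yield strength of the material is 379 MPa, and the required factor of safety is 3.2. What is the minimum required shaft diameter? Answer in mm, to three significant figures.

Allowable shear stress τ_allow = 379/3.2 = 118.4 MPa.
For a solid shaft τ = 16T/(πd³), so d³ = 16T/(π τ_allow) = 16×901000/(π×118.4) = 38740 mm³.
d = (38740)^(1/3) = 33.84 mm.

d = 33.8 mm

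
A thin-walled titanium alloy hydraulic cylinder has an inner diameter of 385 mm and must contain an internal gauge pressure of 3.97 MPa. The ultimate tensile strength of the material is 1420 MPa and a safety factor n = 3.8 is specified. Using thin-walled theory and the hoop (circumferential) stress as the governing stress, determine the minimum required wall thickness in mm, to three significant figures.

t = 2.05 mm

σ_allow = 1420/3.8 = 373.7 MPa.
Hoop stress σ_h = pD/(2t), so t = pD/(2σ_allow) = 3.97×385/(2×373.7) = 2.045 mm.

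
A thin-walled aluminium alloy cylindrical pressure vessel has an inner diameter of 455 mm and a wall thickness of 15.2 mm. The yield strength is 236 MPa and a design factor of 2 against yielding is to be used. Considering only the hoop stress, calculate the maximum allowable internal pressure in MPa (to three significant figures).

σ_allow = 236/2 = 118.0 MPa.
σ_h = pD/(2t) → p_allow = 2σ_allow t/D = 2×118.0×15.2/455 = 7.884 MPa.

p_allow = 7.88 MPa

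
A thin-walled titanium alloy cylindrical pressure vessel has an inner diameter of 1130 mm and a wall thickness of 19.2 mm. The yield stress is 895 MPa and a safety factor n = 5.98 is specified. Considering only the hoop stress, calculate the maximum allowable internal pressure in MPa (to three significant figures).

p_allow = 5.09 MPa

σ_allow = 895/5.98 = 149.7 MPa.
σ_h = pD/(2t) → p_allow = 2σ_allow t/D = 2×149.7×19.2/1130 = 5.086 MPa.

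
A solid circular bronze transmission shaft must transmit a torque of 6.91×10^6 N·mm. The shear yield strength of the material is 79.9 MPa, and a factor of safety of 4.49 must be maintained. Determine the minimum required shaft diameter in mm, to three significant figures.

Allowable shear stress τ_allow = 79.9/4.49 = 17.80 MPa.
For a solid shaft τ = 16T/(πd³), so d³ = 16T/(π τ_allow) = 16×6910000/(π×17.80) = 1.978×10^6 mm³.
d = (1.978×10^6)^(1/3) = 125.5 mm.

d = 126 mm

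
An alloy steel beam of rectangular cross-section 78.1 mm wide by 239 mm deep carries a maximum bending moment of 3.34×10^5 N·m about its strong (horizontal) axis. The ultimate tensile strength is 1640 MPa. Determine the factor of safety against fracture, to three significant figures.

n = 3.65

Section modulus S = bh²/6 = 78.1×239²/6 = 743500 mm³.
σ = M/S = 3.3400×10^8/743500 = 449.2 MPa.
n = 1640/449.2 = 3.651.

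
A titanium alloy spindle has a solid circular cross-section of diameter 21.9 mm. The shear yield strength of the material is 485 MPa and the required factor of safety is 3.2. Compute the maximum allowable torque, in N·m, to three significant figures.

T_allow = 313 N·m

τ_allow = 485/3.2 = 151.6 MPa.
For a solid shaft T_allow = τ_allow·πd³/16; πd³/16 = π×21.9³/16 = 2062 mm³.
T_allow = 151.6×2062 = 312600 N·mm = 312.6 N·m.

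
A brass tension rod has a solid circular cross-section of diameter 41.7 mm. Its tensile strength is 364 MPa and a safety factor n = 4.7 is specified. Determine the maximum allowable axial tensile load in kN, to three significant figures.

F_allow = 106 kN

σ_allow = 364/4.7 = 77.45 MPa.
A = πd²/4 = π×41.7²/4 = 1366 mm².
F_allow = σ_allow × A = 77.45×1366 = 105800 N.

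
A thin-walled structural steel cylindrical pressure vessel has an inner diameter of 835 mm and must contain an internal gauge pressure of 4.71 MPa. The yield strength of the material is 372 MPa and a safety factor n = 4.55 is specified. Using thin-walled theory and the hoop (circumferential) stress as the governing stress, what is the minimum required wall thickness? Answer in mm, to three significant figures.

t = 24.1 mm

σ_allow = 372/4.55 = 81.76 MPa.
Hoop stress σ_h = pD/(2t), so t = pD/(2σ_allow) = 4.71×835/(2×81.76) = 24.05 mm.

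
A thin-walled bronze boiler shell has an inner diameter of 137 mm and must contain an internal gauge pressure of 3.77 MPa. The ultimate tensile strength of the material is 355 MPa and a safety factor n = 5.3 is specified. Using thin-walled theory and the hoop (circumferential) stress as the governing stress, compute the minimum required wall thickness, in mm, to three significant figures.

t = 3.86 mm

σ_allow = 355/5.3 = 66.98 MPa.
Hoop stress σ_h = pD/(2t), so t = pD/(2σ_allow) = 3.77×137/(2×66.98) = 3.855 mm.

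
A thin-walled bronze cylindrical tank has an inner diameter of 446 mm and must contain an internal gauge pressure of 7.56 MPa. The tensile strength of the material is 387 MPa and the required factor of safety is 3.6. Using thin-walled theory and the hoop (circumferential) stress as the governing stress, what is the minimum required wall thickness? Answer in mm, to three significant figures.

t = 15.7 mm

σ_allow = 387/3.6 = 107.5 MPa.
Hoop stress σ_h = pD/(2t), so t = pD/(2σ_allow) = 7.56×446/(2×107.5) = 15.68 mm.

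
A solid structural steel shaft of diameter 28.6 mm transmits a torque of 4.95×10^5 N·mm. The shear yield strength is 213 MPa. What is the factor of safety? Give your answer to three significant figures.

τ = 16T/(πd³) = 16×495000/(π×28.6³) = 107.8 MPa.
n = τ_limit/τ = 213/107.8 = 1.977.

n = 1.98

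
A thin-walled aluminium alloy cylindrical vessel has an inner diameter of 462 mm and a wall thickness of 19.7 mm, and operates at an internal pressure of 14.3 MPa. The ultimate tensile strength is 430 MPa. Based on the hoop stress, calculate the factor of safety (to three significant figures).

σ_h = pD/(2t) = 14.3×462/(2×19.7) = 167.7 MPa.
n = 430/167.7 = 2.564.

n = 2.56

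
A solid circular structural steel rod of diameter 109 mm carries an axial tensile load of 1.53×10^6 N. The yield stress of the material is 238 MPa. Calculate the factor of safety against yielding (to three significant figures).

n = 1.45

A = πd²/4 = 9331 mm².
σ = F/A = 1530000/9331 = 164.0 MPa.
n = 238/164.0 = 1.452.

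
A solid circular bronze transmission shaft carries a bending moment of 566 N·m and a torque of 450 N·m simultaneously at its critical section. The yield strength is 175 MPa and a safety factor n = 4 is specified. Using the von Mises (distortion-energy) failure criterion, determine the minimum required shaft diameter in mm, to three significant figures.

σ_allow = σ_y/n = 175/4 = 43.75 MPa.
For a solid shaft σ_b = 32M/(πd³) and τ = 16T/(πd³), so the von Mises stress is σ' = (16/πd³)·√(4M²+3T²).
√(4M²+3T²) = √(4×(566000)² + 3×(450000)²) = 1.374×10^6 N·mm.
d³ = 16×1.374×10^6/(π×43.75) = 160000 mm³.
d = 54.29 mm.

d = 54.3 mm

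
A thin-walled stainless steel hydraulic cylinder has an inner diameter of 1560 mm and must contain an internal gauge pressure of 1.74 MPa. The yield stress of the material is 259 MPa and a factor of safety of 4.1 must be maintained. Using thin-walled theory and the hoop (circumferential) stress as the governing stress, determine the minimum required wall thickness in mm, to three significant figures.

t = 21.5 mm

σ_allow = 259/4.1 = 63.17 MPa.
Hoop stress σ_h = pD/(2t), so t = pD/(2σ_allow) = 1.74×1560/(2×63.17) = 21.48 mm.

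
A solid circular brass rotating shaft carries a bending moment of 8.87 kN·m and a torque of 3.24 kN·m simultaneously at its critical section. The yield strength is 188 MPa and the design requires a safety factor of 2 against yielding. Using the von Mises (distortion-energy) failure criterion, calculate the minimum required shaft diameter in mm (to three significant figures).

σ_allow = σ_y/n = 188/2 = 94.00 MPa.
For a solid shaft σ_b = 32M/(πd³) and τ = 16T/(πd³), so the von Mises stress is σ' = (16/πd³)·√(4M²+3T²).
√(4M²+3T²) = √(4×(8.870×10^6)² + 3×(3.240×10^6)²) = 1.861×10^7 N·mm.
d³ = 16×1.861×10^7/(π×94.00) = 1.008×10^6 mm³.
d = 100.3 mm.

d = 100 mm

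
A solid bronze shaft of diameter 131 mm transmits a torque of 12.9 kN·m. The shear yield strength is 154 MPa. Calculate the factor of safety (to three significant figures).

n = 5.27

τ = 16T/(πd³) = 16×1.2900×10^7/(π×131³) = 29.22 MPa.
n = τ_limit/τ = 154/29.22 = 5.270.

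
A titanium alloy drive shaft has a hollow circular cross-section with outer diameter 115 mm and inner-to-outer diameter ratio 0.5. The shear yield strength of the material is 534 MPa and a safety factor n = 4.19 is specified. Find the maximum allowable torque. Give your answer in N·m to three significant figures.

T_allow = 35700 N·m

τ_allow = 534/4.19 = 127.4 MPa.
For a hollow shaft T_allow = τ_allow·πd_o³(1−k⁴)/16 with 1−k⁴ = 0.9375, so πd_o³(1−k⁴)/16 = 280000 mm³.
T_allow = 127.4×280000 = 3.568×10^7 N·mm = 35680 N·m.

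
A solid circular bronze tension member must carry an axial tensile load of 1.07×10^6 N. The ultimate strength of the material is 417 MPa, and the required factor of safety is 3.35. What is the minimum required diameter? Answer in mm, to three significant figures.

d = 105 mm

Allowable stress σ_allow = 417/3.35 = 124.5 MPa.
Required area A = F/σ_allow = 1070000/124.5 = 8596 mm².
A = πd²/4 → d = √(4A/π) = 104.6 mm.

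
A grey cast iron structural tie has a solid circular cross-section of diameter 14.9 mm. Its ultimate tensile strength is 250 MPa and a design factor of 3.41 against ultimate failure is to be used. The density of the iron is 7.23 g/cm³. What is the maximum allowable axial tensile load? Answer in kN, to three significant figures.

F_allow = 12.8 kN

σ_allow = 250/3.41 = 73.31 MPa.
A = πd²/4 = π×14.9²/4 = 174.4 mm².
F_allow = σ_allow × A = 73.31×174.4 = 12780 N.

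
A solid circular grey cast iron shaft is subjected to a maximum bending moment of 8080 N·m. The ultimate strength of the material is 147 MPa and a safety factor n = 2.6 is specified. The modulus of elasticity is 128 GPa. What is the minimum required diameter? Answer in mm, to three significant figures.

σ_allow = 147/2.6 = 56.54 MPa.
For a solid circular section σ = 32M/(πd³), so d³ = 32M/(π σ_allow) = 32×8080000/(π×56.54) = 1.456×10^6 mm³.
d = 113.3 mm.

d = 113 mm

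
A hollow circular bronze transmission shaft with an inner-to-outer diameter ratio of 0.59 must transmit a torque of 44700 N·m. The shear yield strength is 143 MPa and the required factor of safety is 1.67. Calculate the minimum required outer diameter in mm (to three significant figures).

d_o = 145 mm

τ_allow = 143/1.67 = 85.63 MPa.
For a hollow shaft τ = 16T/[πd_o³(1−k⁴)] with k = 0.59, so 1−k⁴ = 0.8788.
d_o³ = 16T/[π τ_allow (1−k⁴)] = 16×4.4700×10^7/(π×85.63×0.8788) = 3.025×10^6 mm³.
d_o = 144.6 mm.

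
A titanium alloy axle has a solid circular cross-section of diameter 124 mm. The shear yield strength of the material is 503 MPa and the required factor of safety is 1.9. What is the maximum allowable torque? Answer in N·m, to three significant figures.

T_allow = 99100 N·m

τ_allow = 503/1.9 = 264.7 MPa.
For a solid shaft T_allow = τ_allow·πd³/16; πd³/16 = π×124³/16 = 374400 mm³.
T_allow = 264.7×374400 = 9.911×10^7 N·mm = 99110 N·m.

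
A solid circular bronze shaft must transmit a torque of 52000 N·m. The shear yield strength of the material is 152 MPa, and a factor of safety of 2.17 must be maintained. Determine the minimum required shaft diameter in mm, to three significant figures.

Allowable shear stress τ_allow = 152/2.17 = 70.05 MPa.
For a solid shaft τ = 16T/(πd³), so d³ = 16T/(π τ_allow) = 16×5.2000×10^7/(π×70.05) = 3.781×10^6 mm³.
d = (3.781×10^6)^(1/3) = 155.8 mm.

d = 156 mm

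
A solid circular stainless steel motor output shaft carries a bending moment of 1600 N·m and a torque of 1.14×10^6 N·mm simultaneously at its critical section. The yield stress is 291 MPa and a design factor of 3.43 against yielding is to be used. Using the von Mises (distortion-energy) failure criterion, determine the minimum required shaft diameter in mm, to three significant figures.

σ_allow = σ_y/n = 291/3.43 = 84.84 MPa.
For a solid shaft σ_b = 32M/(πd³) and τ = 16T/(πd³), so the von Mises stress is σ' = (16/πd³)·√(4M²+3T²).
√(4M²+3T²) = √(4×(1.600×10^6)² + 3×(1.140×10^6)²) = 3.760×10^6 N·mm.
d³ = 16×3.760×10^6/(π×84.84) = 225700 mm³.
d = 60.89 mm.

d = 60.9 mm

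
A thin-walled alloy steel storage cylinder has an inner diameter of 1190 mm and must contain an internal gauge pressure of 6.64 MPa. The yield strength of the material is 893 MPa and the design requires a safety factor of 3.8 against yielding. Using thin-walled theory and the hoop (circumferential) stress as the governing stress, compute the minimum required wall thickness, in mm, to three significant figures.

t = 16.8 mm

σ_allow = 893/3.8 = 235.0 MPa.
Hoop stress σ_h = pD/(2t), so t = pD/(2σ_allow) = 6.64×1190/(2×235.0) = 16.81 mm.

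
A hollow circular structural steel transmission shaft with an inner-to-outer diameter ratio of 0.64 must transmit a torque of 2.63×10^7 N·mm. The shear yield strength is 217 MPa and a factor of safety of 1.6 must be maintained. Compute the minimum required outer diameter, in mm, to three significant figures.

d_o = 106 mm

τ_allow = 217/1.6 = 135.6 MPa.
For a hollow shaft τ = 16T/[πd_o³(1−k⁴)] with k = 0.64, so 1−k⁴ = 0.8322.
d_o³ = 16T/[π τ_allow (1−k⁴)] = 16×2.6300×10^7/(π×135.6×0.8322) = 1.187×10^6 mm³.
d_o = 105.9 mm.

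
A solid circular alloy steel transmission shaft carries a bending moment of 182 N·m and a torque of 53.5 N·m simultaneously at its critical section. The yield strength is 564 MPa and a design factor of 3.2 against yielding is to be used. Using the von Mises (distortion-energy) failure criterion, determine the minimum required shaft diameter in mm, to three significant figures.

σ_allow = σ_y/n = 564/3.2 = 176.2 MPa.
For a solid shaft σ_b = 32M/(πd³) and τ = 16T/(πd³), so the von Mises stress is σ' = (16/πd³)·√(4M²+3T²).
√(4M²+3T²) = √(4×(182000)² + 3×(53500)²) = 375600 N·mm.
d³ = 16×375600/(π×176.2) = 10850 mm³.
d = 22.14 mm.

d = 22.1 mm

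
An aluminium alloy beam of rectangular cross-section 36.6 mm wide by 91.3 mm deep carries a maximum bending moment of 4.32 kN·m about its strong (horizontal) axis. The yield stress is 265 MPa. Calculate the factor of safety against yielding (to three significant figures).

Section modulus S = bh²/6 = 36.6×91.3²/6 = 50850 mm³.
σ = M/S = 4320000/50850 = 84.96 MPa.
n = 265/84.96 = 3.119.

n = 3.12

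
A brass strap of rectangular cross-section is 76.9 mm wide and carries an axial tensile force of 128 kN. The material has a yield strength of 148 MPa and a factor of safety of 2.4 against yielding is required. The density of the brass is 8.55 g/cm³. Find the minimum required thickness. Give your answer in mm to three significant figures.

σ_allow = 148/2.4 = 61.67 MPa.
Required area A = F/σ_allow = 128000/61.67 = 2076 mm².
t = A/w = 2076/76.9 = 26.99 mm.

t = 27.0 mm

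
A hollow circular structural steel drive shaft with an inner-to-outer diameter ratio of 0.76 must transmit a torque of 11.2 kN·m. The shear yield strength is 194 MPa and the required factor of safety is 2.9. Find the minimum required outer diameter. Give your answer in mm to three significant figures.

d_o = 109 mm

τ_allow = 194/2.9 = 66.90 MPa.
For a hollow shaft τ = 16T/[πd_o³(1−k⁴)] with k = 0.76, so 1−k⁴ = 0.6664.
d_o³ = 16T/[π τ_allow (1−k⁴)] = 16×1.1200×10^7/(π×66.90×0.6664) = 1.280×10^6 mm³.
d_o = 108.6 mm.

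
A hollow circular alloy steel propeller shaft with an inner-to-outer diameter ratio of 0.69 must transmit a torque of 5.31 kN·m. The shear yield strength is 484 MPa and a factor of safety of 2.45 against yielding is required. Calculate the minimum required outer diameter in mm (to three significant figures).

d_o = 56.1 mm

τ_allow = 484/2.45 = 197.6 MPa.
For a hollow shaft τ = 16T/[πd_o³(1−k⁴)] with k = 0.69, so 1−k⁴ = 0.7733.
d_o³ = 16T/[π τ_allow (1−k⁴)] = 16×5310000/(π×197.6×0.7733) = 177000 mm³.
d_o = 56.15 mm.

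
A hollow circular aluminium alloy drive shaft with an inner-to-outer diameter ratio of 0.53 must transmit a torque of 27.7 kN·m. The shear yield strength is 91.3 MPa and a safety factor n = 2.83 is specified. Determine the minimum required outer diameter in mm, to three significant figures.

d_o = 168 mm

τ_allow = 91.3/2.83 = 32.26 MPa.
For a hollow shaft τ = 16T/[πd_o³(1−k⁴)] with k = 0.53, so 1−k⁴ = 0.9211.
d_o³ = 16T/[π τ_allow (1−k⁴)] = 16×2.7700×10^7/(π×32.26×0.9211) = 4.747×10^6 mm³.
d_o = 168.1 mm.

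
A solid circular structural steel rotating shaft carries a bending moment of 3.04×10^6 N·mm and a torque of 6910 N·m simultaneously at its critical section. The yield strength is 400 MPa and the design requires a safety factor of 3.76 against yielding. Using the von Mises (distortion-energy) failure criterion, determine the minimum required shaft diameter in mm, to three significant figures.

d = 86.3 mm

σ_allow = σ_y/n = 400/3.76 = 106.4 MPa.
For a solid shaft σ_b = 32M/(πd³) and τ = 16T/(πd³), so the von Mises stress is σ' = (16/πd³)·√(4M²+3T²).
√(4M²+3T²) = √(4×(3.040×10^6)² + 3×(6.910×10^6)²) = 1.342×10^7 N·mm.
d³ = 16×1.342×10^7/(π×106.4) = 642700 mm³.
d = 86.30 mm.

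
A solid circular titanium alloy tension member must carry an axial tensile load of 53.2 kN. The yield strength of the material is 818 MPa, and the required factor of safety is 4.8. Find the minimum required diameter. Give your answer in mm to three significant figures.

d = 19.9 mm

Allowable stress σ_allow = 818/4.8 = 170.4 MPa.
Required area A = F/σ_allow = 53200/170.4 = 312.2 mm².
A = πd²/4 → d = √(4A/π) = 19.94 mm.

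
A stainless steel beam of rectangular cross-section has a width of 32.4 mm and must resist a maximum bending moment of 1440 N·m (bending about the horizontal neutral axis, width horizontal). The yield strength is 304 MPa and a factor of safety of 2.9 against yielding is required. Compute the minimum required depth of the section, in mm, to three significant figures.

h = 50.4 mm

σ_allow = 304/2.9 = 104.8 MPa.
For a rectangular section σ = 6M/(bh²), so h² = 6M/(b σ_allow) = 6×1440000/(32.4×104.8) = 2544 mm².
h = 50.44 mm.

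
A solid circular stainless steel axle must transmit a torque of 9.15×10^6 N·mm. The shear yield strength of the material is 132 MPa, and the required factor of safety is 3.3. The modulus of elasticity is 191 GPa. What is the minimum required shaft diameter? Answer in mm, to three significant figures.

Allowable shear stress τ_allow = 132/3.3 = 40.00 MPa.
For a solid shaft τ = 16T/(πd³), so d³ = 16T/(π τ_allow) = 16×9150000/(π×40.00) = 1.165×10^6 mm³.
d = (1.165×10^6)^(1/3) = 105.2 mm.

d = 105 mm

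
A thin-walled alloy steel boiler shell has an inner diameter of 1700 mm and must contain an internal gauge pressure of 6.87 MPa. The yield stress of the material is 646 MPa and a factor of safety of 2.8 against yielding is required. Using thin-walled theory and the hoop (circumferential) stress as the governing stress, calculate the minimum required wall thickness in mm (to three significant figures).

t = 25.3 mm

σ_allow = 646/2.8 = 230.7 MPa.
Hoop stress σ_h = pD/(2t), so t = pD/(2σ_allow) = 6.87×1700/(2×230.7) = 25.31 mm.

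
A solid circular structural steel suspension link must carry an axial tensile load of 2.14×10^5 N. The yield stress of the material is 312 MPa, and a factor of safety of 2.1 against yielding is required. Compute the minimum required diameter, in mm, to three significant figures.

Allowable stress σ_allow = 312/2.1 = 148.6 MPa.
Required area A = F/σ_allow = 214000/148.6 = 1440 mm².
A = πd²/4 → d = √(4A/π) = 42.82 mm.

d = 42.8 mm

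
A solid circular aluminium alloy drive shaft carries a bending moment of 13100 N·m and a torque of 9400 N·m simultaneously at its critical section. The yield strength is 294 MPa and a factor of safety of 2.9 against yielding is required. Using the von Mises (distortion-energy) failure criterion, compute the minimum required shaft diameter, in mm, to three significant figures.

d = 116 mm

σ_allow = σ_y/n = 294/2.9 = 101.4 MPa.
For a solid shaft σ_b = 32M/(πd³) and τ = 16T/(πd³), so the von Mises stress is σ' = (16/πd³)·√(4M²+3T²).
√(4M²+3T²) = √(4×(1.310×10^7)² + 3×(9.400×10^6)²) = 3.085×10^7 N·mm.
d³ = 16×3.085×10^7/(π×101.4) = 1.550×10^6 mm³.
d = 115.7 mm.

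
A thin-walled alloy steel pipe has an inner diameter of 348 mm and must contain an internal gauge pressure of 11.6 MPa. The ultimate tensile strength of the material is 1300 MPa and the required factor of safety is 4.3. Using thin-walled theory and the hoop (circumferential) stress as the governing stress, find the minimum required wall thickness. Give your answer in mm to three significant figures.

σ_allow = 1300/4.3 = 302.3 MPa.
Hoop stress σ_h = pD/(2t), so t = pD/(2σ_allow) = 11.6×348/(2×302.3) = 6.676 mm.

t = 6.68 mm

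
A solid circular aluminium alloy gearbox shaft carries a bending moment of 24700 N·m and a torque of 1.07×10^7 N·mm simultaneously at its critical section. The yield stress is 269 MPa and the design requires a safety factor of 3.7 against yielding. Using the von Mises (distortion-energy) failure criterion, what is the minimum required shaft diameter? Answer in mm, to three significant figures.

d = 155 mm

σ_allow = σ_y/n = 269/3.7 = 72.70 MPa.
For a solid shaft σ_b = 32M/(πd³) and τ = 16T/(πd³), so the von Mises stress is σ' = (16/πd³)·√(4M²+3T²).
√(4M²+3T²) = √(4×(2.470×10^7)² + 3×(1.070×10^7)²) = 5.276×10^7 N·mm.
d³ = 16×5.276×10^7/(π×72.70) = 3.696×10^6 mm³.
d = 154.6 mm.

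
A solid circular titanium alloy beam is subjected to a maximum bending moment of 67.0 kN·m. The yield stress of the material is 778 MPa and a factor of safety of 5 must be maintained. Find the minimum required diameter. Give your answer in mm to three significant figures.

σ_allow = 778/5 = 155.6 MPa.
For a solid circular section σ = 32M/(πd³), so d³ = 32M/(π σ_allow) = 32×6.7000×10^7/(π×155.6) = 4.386×10^6 mm³.
d = 163.7 mm.

d = 164 mm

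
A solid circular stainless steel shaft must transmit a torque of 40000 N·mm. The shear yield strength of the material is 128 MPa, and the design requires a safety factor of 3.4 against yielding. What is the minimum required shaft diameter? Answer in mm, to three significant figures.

d = 17.6 mm

Allowable shear stress τ_allow = 128/3.4 = 37.65 MPa.
For a solid shaft τ = 16T/(πd³), so d³ = 16T/(π τ_allow) = 16×40000/(π×37.65) = 5411 mm³.
d = (5411)^(1/3) = 17.56 mm.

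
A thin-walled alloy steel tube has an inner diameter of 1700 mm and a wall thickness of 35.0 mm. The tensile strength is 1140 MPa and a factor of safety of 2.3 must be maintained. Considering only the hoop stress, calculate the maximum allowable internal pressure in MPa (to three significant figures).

p_allow = 20.4 MPa

σ_allow = 1140/2.3 = 495.7 MPa.
σ_h = pD/(2t) → p_allow = 2σ_allow t/D = 2×495.7×35.0/1700 = 20.41 MPa.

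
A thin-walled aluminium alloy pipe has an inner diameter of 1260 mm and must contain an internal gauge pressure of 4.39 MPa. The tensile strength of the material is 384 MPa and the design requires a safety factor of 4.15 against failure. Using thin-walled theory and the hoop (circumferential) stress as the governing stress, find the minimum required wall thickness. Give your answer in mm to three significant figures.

t = 29.9 mm

σ_allow = 384/4.15 = 92.53 MPa.
Hoop stress σ_h = pD/(2t), so t = pD/(2σ_allow) = 4.39×1260/(2×92.53) = 29.89 mm.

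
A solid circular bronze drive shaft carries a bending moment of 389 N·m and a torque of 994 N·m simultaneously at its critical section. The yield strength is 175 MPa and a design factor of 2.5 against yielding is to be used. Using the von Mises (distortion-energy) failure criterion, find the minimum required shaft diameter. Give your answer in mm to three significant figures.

d = 51.6 mm

σ_allow = σ_y/n = 175/2.5 = 70.00 MPa.
For a solid shaft σ_b = 32M/(πd³) and τ = 16T/(πd³), so the von Mises stress is σ' = (16/πd³)·√(4M²+3T²).
√(4M²+3T²) = √(4×(389000)² + 3×(994000)²) = 1.889×10^6 N·mm.
d³ = 16×1.889×10^6/(π×70.00) = 137500 mm³.
d = 51.61 mm.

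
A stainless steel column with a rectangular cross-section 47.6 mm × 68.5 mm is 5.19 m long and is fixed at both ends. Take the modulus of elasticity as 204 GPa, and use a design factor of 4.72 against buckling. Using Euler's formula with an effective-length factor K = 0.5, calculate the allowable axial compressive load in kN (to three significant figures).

P_allow = 39.0 kN

Buckling occurs about the weak axis: I_min = h·b³/12 = 68.5×47.6³/12 = 615600 mm⁴ (b = 47.6 mm is the smaller dimension).
Effective length L_e = KL = 0.5×5.19 m = 2595 mm.
Euler critical load P_cr = π²EI/L_e² = π²×204000×615600/2595² = 184100 N.
P_allow = P_cr/n = 184100/4.72 = 39000 N.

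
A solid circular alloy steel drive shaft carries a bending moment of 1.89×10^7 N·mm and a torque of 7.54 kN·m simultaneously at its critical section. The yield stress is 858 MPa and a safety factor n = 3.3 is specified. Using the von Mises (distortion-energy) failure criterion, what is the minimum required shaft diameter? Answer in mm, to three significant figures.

d = 92.2 mm

σ_allow = σ_y/n = 858/3.3 = 260.0 MPa.
For a solid shaft σ_b = 32M/(πd³) and τ = 16T/(πd³), so the von Mises stress is σ' = (16/πd³)·√(4M²+3T²).
√(4M²+3T²) = √(4×(1.890×10^7)² + 3×(7.540×10^6)²) = 3.999×10^7 N·mm.
d³ = 16×3.999×10^7/(π×260.0) = 783400 mm³.
d = 92.18 mm.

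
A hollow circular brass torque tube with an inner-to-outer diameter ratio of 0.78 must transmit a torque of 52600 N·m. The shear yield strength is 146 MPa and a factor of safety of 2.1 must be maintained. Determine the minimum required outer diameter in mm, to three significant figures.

d_o = 183 mm

τ_allow = 146/2.1 = 69.52 MPa.
For a hollow shaft τ = 16T/[πd_o³(1−k⁴)] with k = 0.78, so 1−k⁴ = 0.6298.
d_o³ = 16T/[π τ_allow (1−k⁴)] = 16×5.2600×10^7/(π×69.52×0.6298) = 6.118×10^6 mm³.
d_o = 182.9 mm.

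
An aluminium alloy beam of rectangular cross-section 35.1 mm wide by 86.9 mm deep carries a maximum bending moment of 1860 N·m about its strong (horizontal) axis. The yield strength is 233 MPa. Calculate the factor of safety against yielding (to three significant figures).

n = 5.53

Section modulus S = bh²/6 = 35.1×86.9²/6 = 44180 mm³.
σ = M/S = 1860000/44180 = 42.10 MPa.
n = 233/42.10 = 5.534.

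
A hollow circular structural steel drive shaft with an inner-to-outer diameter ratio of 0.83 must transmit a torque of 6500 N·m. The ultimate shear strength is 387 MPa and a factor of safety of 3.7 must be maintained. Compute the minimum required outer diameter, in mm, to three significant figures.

d_o = 84.5 mm

τ_allow = 387/3.7 = 104.6 MPa.
For a hollow shaft τ = 16T/[πd_o³(1−k⁴)] with k = 0.83, so 1−k⁴ = 0.5254.
d_o³ = 16T/[π τ_allow (1−k⁴)] = 16×6500000/(π×104.6×0.5254) = 602400 mm³.
d_o = 84.45 mm.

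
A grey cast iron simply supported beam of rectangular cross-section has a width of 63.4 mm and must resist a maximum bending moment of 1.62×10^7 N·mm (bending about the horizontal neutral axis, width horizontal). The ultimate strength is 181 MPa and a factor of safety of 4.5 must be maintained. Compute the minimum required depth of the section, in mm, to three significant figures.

σ_allow = 181/4.5 = 40.22 MPa.
For a rectangular section σ = 6M/(bh²), so h² = 6M/(b σ_allow) = 6×1.6200×10^7/(63.4×40.22) = 38120 mm².
h = 195.2 mm.

h = 195 mm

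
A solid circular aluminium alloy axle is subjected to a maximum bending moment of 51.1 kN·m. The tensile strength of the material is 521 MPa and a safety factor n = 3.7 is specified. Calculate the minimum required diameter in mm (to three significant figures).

σ_allow = 521/3.7 = 140.8 MPa.
For a solid circular section σ = 32M/(πd³), so d³ = 32M/(π σ_allow) = 32×5.1100×10^7/(π×140.8) = 3.696×10^6 mm³.
d = 154.6 mm.

d = 155 mm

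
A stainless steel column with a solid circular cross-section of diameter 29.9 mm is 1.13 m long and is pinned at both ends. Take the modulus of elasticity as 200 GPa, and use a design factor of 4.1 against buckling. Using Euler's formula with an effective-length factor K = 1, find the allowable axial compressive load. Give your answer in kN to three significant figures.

P_allow = 14.8 kN

I = πd⁴/64 = π×29.9⁴/64 = 39230 mm⁴.
Effective length L_e = KL = 1×1.13 m = 1130 mm.
Euler critical load P_cr = π²EI/L_e² = π²×200000×39230/1130² = 60650 N.
P_allow = P_cr/n = 60650/4.1 = 14790 N.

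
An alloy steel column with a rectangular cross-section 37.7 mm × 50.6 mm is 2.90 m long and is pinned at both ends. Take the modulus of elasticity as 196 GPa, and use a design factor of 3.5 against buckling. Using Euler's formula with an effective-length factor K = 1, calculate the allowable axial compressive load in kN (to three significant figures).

P_allow = 14.8 kN

Buckling occurs about the weak axis: I_min = h·b³/12 = 50.6×37.7³/12 = 225900 mm⁴ (b = 37.7 mm is the smaller dimension).
Effective length L_e = KL = 1×2.90 m = 2900 mm.
Euler critical load P_cr = π²EI/L_e² = π²×196000×225900/2900² = 51970 N.
P_allow = P_cr/n = 51970/3.5 = 14850 N.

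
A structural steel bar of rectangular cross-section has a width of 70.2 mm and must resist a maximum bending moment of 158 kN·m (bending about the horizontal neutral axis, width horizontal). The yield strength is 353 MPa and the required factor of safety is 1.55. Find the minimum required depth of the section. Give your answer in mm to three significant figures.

σ_allow = 353/1.55 = 227.7 MPa.
For a rectangular section σ = 6M/(bh²), so h² = 6M/(b σ_allow) = 6×1.5800×10^8/(70.2×227.7) = 59300 mm².
h = 243.5 mm.

h = 244 mm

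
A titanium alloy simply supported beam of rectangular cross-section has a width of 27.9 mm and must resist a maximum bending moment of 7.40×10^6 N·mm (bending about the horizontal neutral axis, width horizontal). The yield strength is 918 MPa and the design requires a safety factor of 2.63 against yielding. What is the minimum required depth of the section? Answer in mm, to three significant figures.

σ_allow = 918/2.63 = 349.0 MPa.
For a rectangular section σ = 6M/(bh²), so h² = 6M/(b σ_allow) = 6×7400000/(27.9×349.0) = 4559 mm².
h = 67.52 mm.

h = 67.5 mm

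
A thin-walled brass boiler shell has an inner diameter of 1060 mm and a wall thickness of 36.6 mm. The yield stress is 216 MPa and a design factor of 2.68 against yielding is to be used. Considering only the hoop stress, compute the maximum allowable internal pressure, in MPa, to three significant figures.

σ_allow = 216/2.68 = 80.60 MPa.
σ_h = pD/(2t) → p_allow = 2σ_allow t/D = 2×80.60×36.6/1060 = 5.566 MPa.

p_allow = 5.57 MPa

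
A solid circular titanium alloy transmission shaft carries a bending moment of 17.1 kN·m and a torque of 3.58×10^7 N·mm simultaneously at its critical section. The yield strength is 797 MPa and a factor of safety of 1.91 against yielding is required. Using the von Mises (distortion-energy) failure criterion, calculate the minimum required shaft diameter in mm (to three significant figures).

d = 95.3 mm

σ_allow = σ_y/n = 797/1.91 = 417.3 MPa.
For a solid shaft σ_b = 32M/(πd³) and τ = 16T/(πd³), so the von Mises stress is σ' = (16/πd³)·√(4M²+3T²).
√(4M²+3T²) = √(4×(1.710×10^7)² + 3×(3.580×10^7)²) = 7.081×10^7 N·mm.
d³ = 16×7.081×10^7/(π×417.3) = 864300 mm³.
d = 95.25 mm.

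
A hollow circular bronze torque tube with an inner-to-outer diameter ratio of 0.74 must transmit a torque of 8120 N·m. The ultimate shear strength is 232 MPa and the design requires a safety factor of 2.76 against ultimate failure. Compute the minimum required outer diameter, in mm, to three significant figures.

τ_allow = 232/2.76 = 84.06 MPa.
For a hollow shaft τ = 16T/[πd_o³(1−k⁴)] with k = 0.74, so 1−k⁴ = 0.7001.
d_o³ = 16T/[π τ_allow (1−k⁴)] = 16×8120000/(π×84.06×0.7001) = 702700 mm³.
d_o = 88.90 mm.

d_o = 88.9 mm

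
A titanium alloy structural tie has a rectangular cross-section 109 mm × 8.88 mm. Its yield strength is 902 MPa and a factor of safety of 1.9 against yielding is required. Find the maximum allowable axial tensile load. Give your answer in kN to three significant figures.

σ_allow = 902/1.9 = 474.7 MPa.
A = 109×8.88 = 967.9 mm².
F_allow = σ_allow × A = 474.7×967.9 = 459500 N.

F_allow = 460 kN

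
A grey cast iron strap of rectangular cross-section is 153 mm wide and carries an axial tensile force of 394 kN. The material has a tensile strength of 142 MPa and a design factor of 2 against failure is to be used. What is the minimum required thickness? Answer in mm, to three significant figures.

t = 36.3 mm

σ_allow = 142/2 = 71.00 MPa.
Required area A = F/σ_allow = 394000/71.00 = 5549 mm².
t = A/w = 5549/153 = 36.27 mm.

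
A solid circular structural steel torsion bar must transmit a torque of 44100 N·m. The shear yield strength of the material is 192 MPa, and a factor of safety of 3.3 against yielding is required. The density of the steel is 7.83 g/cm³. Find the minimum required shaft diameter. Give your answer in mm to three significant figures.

Allowable shear stress τ_allow = 192/3.3 = 58.18 MPa.
For a solid shaft τ = 16T/(πd³), so d³ = 16T/(π τ_allow) = 16×4.4100×10^7/(π×58.18) = 3.860×10^6 mm³.
d = (3.860×10^6)^(1/3) = 156.9 mm.

d = 157 mm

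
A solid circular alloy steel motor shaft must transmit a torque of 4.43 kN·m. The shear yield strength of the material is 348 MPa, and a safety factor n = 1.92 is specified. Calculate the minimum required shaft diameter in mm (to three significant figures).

d = 49.9 mm

Allowable shear stress τ_allow = 348/1.92 = 181.2 MPa.
For a solid shaft τ = 16T/(πd³), so d³ = 16T/(π τ_allow) = 16×4430000/(π×181.2) = 124500 mm³.
d = (124500)^(1/3) = 49.93 mm.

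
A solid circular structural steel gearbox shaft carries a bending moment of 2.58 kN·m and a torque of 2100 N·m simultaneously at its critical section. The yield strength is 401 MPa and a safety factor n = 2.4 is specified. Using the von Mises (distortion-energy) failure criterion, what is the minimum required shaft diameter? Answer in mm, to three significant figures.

σ_allow = σ_y/n = 401/2.4 = 167.1 MPa.
For a solid shaft σ_b = 32M/(πd³) and τ = 16T/(πd³), so the von Mises stress is σ' = (16/πd³)·√(4M²+3T²).
√(4M²+3T²) = √(4×(2.580×10^6)² + 3×(2.100×10^6)²) = 6.313×10^6 N·mm.
d³ = 16×6.313×10^6/(π×167.1) = 192400 mm³.
d = 57.73 mm.

d = 57.7 mm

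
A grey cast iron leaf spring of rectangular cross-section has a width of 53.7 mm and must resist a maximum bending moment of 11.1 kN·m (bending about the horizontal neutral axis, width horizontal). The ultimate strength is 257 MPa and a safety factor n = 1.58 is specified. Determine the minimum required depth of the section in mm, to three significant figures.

h = 87.3 mm

σ_allow = 257/1.58 = 162.7 MPa.
For a rectangular section σ = 6M/(bh²), so h² = 6M/(b σ_allow) = 6×1.1100×10^7/(53.7×162.7) = 7625 mm².
h = 87.32 mm.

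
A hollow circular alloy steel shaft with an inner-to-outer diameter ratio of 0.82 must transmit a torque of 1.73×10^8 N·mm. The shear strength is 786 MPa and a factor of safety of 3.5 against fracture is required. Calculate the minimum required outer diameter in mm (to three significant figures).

τ_allow = 786/3.5 = 224.6 MPa.
For a hollow shaft τ = 16T/[πd_o³(1−k⁴)] with k = 0.82, so 1−k⁴ = 0.5479.
d_o³ = 16T/[π τ_allow (1−k⁴)] = 16×1.7300×10^8/(π×224.6×0.5479) = 7.161×10^6 mm³.
d_o = 192.7 mm.

d_o = 193 mm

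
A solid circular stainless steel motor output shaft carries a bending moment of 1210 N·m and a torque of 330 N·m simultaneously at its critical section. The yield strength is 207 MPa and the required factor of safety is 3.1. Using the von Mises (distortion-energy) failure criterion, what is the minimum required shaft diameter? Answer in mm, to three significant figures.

σ_allow = σ_y/n = 207/3.1 = 66.77 MPa.
For a solid shaft σ_b = 32M/(πd³) and τ = 16T/(πd³), so the von Mises stress is σ' = (16/πd³)·√(4M²+3T²).
√(4M²+3T²) = √(4×(1.210×10^6)² + 3×(330000)²) = 2.487×10^6 N·mm.
d³ = 16×2.487×10^6/(π×66.77) = 189700 mm³.
d = 57.45 mm.

d = 57.5 mm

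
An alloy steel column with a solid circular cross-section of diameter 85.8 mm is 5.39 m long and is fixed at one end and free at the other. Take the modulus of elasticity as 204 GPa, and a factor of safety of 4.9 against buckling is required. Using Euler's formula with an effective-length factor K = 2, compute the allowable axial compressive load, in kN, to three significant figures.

P_allow = 9.41 kN

I = πd⁴/64 = π×85.8⁴/64 = 2.660×10^6 mm⁴.
Effective length L_e = KL = 2×5.39 m = 10780 mm.
Euler critical load P_cr = π²EI/L_e² = π²×204000×2.660×10^6/10780² = 46090 N.
P_allow = P_cr/n = 46090/4.9 = 9406 N.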